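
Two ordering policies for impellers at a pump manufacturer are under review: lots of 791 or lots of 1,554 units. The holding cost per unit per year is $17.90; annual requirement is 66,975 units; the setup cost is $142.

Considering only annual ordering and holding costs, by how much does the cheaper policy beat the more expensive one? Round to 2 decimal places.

$925.51

Annual cost at Q: ordering D·S/Q plus holding Q·H/2.
TC(791) = (66,975/791)×142 + (791/2)×17.9 = $19,102.77
TC(1,554) = (66,975/1,554)×142 + (1,554/2)×17.9 = $20,028.28
Cheaper: Q = 791.  Difference = $925.51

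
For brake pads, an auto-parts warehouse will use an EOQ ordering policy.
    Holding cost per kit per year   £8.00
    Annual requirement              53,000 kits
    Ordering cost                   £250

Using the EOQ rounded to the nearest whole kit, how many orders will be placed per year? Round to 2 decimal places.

Q* = √(2·D·S / H) = √(2·53,000·250 / 8) = √3,312,500.0 ≈ 1,820.03 → Q = 1,820
N = D/Q = 53,000/1,820 ≈ 29.121 orders/yr

29.12 orders per year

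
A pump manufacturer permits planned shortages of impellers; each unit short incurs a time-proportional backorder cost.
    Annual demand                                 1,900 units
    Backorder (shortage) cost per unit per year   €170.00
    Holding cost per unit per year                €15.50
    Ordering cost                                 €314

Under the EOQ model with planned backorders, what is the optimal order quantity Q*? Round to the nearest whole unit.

Q* = √(2DS/H) · √((H + b)/b)
   = √(2 × 1,900 × 314 / 15.5) · √((15.5 + 170) / 170)
   = 277.454 × 1.0446 ≈ 289.83

290 units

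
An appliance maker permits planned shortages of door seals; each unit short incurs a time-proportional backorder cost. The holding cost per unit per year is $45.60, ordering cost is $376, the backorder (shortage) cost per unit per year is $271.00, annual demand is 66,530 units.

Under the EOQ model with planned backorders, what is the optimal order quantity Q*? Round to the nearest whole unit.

1,132 units

Q* = √(2DS/H) · √((H + b)/b)
   = √(2 × 66,530 × 376 / 45.6) · √((45.6 + 271) / 271)
   = 1,047.455 × 1.0809 ≈ 1,132.16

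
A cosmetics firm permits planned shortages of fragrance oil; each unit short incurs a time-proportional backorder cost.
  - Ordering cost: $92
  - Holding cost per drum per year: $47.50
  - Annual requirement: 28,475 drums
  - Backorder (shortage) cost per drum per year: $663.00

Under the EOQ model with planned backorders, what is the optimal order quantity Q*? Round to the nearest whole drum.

Basic EOQ = √(2·28,475·92/47.5) = 332.119
Backorder adjustment √((H+b)/b) = √((47.5+663)/663) = 1.0352
Q* = 332.119 × 1.0352 ≈ 343.81

344 drums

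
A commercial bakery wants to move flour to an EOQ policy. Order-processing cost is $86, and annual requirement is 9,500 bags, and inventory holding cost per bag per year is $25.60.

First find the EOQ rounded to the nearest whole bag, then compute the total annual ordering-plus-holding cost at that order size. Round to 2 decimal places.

$6,467.65

2DS/H = 2·9,500·86/25.6 = 63,828.12
EOQ = √63,828.12 ≈ 252.64 → Q = 253 bags
Ordering: D/Q × S = 9,500/253 × $86 = $3,229.25
Holding:  Q/2 × H = 253/2 × $25.6 = $3,238.40
Total = $3,229.25 + $3,238.40 = $6,467.65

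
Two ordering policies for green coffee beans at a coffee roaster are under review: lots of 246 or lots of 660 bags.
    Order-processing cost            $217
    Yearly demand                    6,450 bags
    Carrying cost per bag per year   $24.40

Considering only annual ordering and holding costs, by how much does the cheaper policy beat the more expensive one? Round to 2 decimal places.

For each Q, cost = (D/Q)·S + (Q/2)·H.
TC(246) = (6,450/246)×217 + (246/2)×24.4 = $8,690.83
TC(660) = (6,450/660)×217 + (660/2)×24.4 = $10,172.68
Lots of 246 are cheaper by $1,481.85.

$1,481.85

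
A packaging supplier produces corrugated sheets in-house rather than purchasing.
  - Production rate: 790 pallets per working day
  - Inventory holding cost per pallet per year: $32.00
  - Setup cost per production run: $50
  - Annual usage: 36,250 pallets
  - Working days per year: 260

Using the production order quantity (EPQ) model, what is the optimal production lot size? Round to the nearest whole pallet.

371 pallets

d = 36,250/260 = 139.4231 pallets/day;  effective holding cost H(1 − d/p) = 32·(1 − 139.4231/790) = 26.35248
Q* = √(2DS / H_eff) = √(2·36,250·50 / 26.35248) ≈ 370.89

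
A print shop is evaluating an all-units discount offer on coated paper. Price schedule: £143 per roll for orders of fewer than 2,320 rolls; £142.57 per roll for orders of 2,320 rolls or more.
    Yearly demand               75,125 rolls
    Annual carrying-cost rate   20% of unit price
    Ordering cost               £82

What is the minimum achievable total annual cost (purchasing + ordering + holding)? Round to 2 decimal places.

£10,746,302.77

H₁ = 20%×£143 = £28.6000;  H₂ = 20%×£142.57 = £28.5140
EOQ₁ = √(2×75,125×82/28.6000) = 656.34  (< 2,320, feasible at tier 1)
EOQ₂ = √(2×75,125×82/28.5140) = 657.33  (< 2,320 → use Q = 2,320 at tier-2 price)
TC(tier 1 (EOQ₁), Q≈656.3) = £10,761,646.42
TC(tier 2, Q≈2,320.0) = £10,746,302.77
Minimum at tier 2: £10,746,302.77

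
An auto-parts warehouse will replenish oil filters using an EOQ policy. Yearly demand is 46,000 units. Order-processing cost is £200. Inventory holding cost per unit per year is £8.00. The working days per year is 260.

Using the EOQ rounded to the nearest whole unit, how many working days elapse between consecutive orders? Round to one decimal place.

Optimal lot size Q* = (2 × 46,000 × £200 / £8)^½ ≈ 1,516.58 → Q = 1,517 units
Days between orders = 260 / (D/Q) = 260 / 30.323 ≈ 8.574

8.6 days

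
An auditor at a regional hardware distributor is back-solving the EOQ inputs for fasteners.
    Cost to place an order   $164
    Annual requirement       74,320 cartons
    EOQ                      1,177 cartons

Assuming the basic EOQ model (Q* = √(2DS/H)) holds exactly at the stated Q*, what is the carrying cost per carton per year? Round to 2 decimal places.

EOQ relation: Q² = 2DS/H, so rearrange for the unknown.
H = 2DS / Q² = 2 × 74,320 × 164 / 1,177² = 17.5965

$17.60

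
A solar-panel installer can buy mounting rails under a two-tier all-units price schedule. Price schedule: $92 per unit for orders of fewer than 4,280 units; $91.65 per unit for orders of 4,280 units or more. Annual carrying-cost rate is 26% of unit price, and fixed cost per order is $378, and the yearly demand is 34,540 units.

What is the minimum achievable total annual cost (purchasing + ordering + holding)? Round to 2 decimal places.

$3,202,672.09

H₁ = 26%×$92 = $23.9200;  H₂ = 26%×$91.65 = $23.8290
EOQ₁ = √(2×34,540×378/23.9200) = 1,044.82  (< 4,280, feasible at tier 1)
EOQ₂ = √(2×34,540×378/23.8290) = 1,046.81  (< 4,280 → use Q = 4,280 at tier-2 price)
TC(tier 1 (EOQ₁), Q≈1,044.8) = $3,202,672.09
TC(tier 2, Q≈4,280.0) = $3,219,635.56
Minimum at tier 1 (EOQ₁): $3,202,672.09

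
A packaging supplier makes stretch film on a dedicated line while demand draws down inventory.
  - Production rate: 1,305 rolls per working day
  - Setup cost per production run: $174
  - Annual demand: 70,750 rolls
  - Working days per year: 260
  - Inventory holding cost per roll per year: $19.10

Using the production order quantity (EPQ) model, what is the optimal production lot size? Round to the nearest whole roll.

d = 70,750/260 = 272.1154 rolls/day;  effective holding cost H(1 − d/p) = 19.1·(1 − 272.1154/1305) = 15.11732
Q* = √(2DS / H_eff) = √(2·70,750·174 / 15.11732) ≈ 1,276.19

1,276 rolls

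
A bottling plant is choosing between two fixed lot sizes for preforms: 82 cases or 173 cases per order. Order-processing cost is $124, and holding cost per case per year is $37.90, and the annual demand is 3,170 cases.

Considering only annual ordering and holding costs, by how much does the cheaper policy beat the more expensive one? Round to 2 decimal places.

$797.07

Annual cost at Q: ordering D·S/Q plus holding Q·H/2.
TC(82) = (3,170/82)×124 + (82/2)×37.9 = $6,347.56
TC(173) = (3,170/173)×124 + (173/2)×37.9 = $5,550.49
|ΔTC| = |$6,347.56 − $5,550.49| = $797.07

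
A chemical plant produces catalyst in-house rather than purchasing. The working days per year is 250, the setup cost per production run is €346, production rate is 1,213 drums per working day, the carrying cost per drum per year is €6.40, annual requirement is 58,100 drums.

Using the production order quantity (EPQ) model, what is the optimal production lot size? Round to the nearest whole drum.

d = 58,100/250 = 232.4000 drums/day;  effective holding cost H(1 − d/p) = 6.4·(1 − 232.4000/1213) = 5.17382
Q* = √(2DS / H_eff) = √(2·58,100·346 / 5.17382) ≈ 2,787.63

2,788 drums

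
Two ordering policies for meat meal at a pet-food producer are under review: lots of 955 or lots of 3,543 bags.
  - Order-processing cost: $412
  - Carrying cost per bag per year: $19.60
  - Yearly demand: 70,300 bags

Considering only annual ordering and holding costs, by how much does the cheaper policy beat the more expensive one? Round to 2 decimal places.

TC(Q) = (D/Q)S + (Q/2)H
TC(955) = (70,300/955)×412 + (955/2)×19.6 = $39,687.38
TC(3,543) = (70,300/3,543)×412 + (3,543/2)×19.6 = $42,896.28
Cheaper: Q = 955.  Difference = $3,208.90

$3,208.90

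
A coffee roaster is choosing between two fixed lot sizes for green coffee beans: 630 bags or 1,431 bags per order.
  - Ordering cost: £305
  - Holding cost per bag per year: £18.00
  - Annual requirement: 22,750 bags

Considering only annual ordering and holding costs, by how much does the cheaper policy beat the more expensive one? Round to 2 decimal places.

TC(Q) = (D/Q)S + (Q/2)H
TC(630) = (22,750/630)×305 + (630/2)×18 = £16,683.89
TC(1,431) = (22,750/1,431)×305 + (1,431/2)×18 = £17,727.88
Cheaper: Q = 630.  Difference = £1,043.99

£1,043.99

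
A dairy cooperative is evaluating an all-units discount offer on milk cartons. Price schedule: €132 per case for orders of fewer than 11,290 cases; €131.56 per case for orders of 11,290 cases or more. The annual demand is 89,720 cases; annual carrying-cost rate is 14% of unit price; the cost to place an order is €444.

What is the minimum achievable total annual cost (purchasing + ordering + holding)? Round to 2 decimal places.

€11,881,410.91

H₁ = 14%×€132 = €18.4800;  H₂ = 14%×€131.56 = €18.4184
EOQ₁ = √(2×89,720×444/18.4800) = 2,076.35  (< 11,290, feasible at tier 1)
EOQ₂ = √(2×89,720×444/18.4184) = 2,079.82  (< 11,290 → use Q = 11,290 at tier-2 price)
TC(tier 1 (EOQ₁), Q≈2,076.3) = €11,881,410.91
TC(tier 2, Q≈11,290.0) = €11,911,063.47
Minimum at tier 1 (EOQ₁): €11,881,410.91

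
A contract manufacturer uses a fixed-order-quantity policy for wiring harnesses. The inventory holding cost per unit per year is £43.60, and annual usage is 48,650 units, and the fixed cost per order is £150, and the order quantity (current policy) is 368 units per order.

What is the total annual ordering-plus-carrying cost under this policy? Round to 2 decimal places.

Orders/yr = 48,650/368 = 132.201; ordering cost = 132.201 × £150 = £19,830.16
Average inventory = 368/2 = 184; holding cost = 184 × £43.6 = £8,022.40
Total = £19,830.16 + £8,022.40 = £27,852.56

£27,852.56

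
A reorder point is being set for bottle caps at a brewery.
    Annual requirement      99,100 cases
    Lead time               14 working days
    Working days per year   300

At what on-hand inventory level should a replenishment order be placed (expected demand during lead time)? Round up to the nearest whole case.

Daily demand d = 99,100 / 300 = 330.333 cases/day
Demand during lead time = 330.333 × 14 = 4,624.67
Reorder point = 4,624.67 → round up

4,625 cases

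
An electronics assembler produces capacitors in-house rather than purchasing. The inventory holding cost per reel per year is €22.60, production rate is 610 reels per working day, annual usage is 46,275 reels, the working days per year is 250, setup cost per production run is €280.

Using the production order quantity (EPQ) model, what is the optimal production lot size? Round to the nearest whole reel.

1,283 reels

d = 46,275/250 = 185.1000 reels/day;  effective holding cost H(1 − d/p) = 22.6·(1 − 185.1000/610) = 15.74220
Q* = √(2DS / H_eff) = √(2·46,275·280 / 15.74220) ≈ 1,283.02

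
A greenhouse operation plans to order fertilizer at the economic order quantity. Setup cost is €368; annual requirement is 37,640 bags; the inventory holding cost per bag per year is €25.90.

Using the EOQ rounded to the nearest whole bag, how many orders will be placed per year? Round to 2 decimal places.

36.40 orders per year

2DS/H = 2·37,640·368/25.9 = 1,069,615.44
EOQ = √1,069,615.44 ≈ 1,034.22 → Q = 1,034
Orders per year = D/Q = 37,640 / 1,034 = 36.402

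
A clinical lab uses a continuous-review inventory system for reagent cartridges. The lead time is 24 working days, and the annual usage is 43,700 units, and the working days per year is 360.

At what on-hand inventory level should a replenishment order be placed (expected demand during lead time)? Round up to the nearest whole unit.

Daily demand d = 43,700 / 360 = 121.389 units/day
Demand during lead time = 121.389 × 24 = 2,913.33
Reorder point = 2,913.33 → round up

2,914 units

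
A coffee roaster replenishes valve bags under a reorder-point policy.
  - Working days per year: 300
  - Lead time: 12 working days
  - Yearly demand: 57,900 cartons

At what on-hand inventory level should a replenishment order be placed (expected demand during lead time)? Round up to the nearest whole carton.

Daily demand d = 57,900 / 300 = 193.000 cartons/day
Demand during lead time = 193.000 × 12 = 2,316.00
Reorder point = 2,316.00 → round up

2,316 cartons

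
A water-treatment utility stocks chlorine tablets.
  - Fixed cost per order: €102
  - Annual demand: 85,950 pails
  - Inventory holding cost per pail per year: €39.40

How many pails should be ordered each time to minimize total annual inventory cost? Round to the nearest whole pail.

Q* = √(2·D·S / H) = √(2·85,950·102 / 39.4) = √445,020.3 ≈ 667.10

667 pails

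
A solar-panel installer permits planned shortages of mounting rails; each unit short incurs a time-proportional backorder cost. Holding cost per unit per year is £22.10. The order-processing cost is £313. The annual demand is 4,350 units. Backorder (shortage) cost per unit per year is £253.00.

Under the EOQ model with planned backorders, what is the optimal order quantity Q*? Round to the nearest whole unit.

Q* = √(2DS/H) · √((H + b)/b)
   = √(2 × 4,350 × 313 / 22.1) · √((22.1 + 253) / 253)
   = 351.023 × 1.0428 ≈ 366.03

366 units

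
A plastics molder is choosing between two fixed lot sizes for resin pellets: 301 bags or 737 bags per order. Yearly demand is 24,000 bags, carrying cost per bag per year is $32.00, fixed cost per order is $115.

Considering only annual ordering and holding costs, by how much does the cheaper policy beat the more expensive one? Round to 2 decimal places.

TC(Q) = (D/Q)S + (Q/2)H
TC(301) = (24,000/301)×115 + (301/2)×32 = $13,985.44
TC(737) = (24,000/737)×115 + (737/2)×32 = $15,536.91
Cheaper: Q = 301.  Difference = $1,551.48

$1,551.48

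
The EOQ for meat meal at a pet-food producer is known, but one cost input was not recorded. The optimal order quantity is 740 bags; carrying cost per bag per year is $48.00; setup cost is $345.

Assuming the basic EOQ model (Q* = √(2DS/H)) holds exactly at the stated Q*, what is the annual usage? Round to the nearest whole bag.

Since Q* = (2DS/H)^½, squaring gives Q*²·H = 2DS.
D = Q²H / (2S) = 740² × 48 / (2 × 345) = 38,093.91

38,094 bags per year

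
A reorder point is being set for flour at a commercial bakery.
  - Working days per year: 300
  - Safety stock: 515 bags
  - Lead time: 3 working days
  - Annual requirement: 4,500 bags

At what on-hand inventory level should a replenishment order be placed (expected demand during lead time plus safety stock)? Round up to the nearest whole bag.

Daily demand d = 4,500 / 300 = 15.000 bags/day
Demand during lead time = 15.000 × 3 = 45.00
Reorder point = 45.00 + 515 = 560.00 → round up

560 bags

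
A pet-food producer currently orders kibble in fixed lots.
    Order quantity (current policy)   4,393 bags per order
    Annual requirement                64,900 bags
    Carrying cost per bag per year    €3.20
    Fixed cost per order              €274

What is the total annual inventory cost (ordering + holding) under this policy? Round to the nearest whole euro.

Ordering: D/Q × S = 64,900/4,393 × €274 = €4,047.94
Holding:  Q/2 × H = 4,393/2 × €3.2 = €7,028.80
Total = €4,047.94 + €7,028.80 = €11,076.74

€11,077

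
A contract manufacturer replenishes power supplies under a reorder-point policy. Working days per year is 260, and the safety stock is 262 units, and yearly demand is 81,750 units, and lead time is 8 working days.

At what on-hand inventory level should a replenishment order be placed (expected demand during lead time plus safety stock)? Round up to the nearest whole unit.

Daily demand d = 81,750 / 260 = 314.423 units/day
Demand during lead time = 314.423 × 8 = 2,515.38
Reorder point = 2,515.38 + 262 = 2,777.38 → round up

2,778 units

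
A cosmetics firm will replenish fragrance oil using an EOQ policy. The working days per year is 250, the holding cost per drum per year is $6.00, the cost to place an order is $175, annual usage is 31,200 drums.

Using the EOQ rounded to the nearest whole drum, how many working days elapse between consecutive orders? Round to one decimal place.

10.8 days

2DS/H = 2·31,200·175/6 = 1,820,000.00
EOQ = √1,820,000.00 ≈ 1,349.07 → Q = 1,349 drums
T = Q/D × 250 days = 1,349/31,200 × 250 = 10.809 days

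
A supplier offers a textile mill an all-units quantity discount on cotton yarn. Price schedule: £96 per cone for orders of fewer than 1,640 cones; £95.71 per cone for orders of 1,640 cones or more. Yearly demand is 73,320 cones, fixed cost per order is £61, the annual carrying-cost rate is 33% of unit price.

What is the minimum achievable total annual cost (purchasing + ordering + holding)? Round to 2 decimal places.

H₁ = 33%×£96 = £31.6800;  H₂ = 33%×£95.71 = £31.5843
EOQ₁ = √(2×73,320×61/31.6800) = 531.37  (< 1,640, feasible at tier 1)
EOQ₂ = √(2×73,320×61/31.5843) = 532.18  (< 1,640 → use Q = 1,640 at tier-2 price)
TC(tier 1 (EOQ₁), Q≈531.4) = £7,055,553.86
TC(tier 2, Q≈1,640.0) = £7,046,083.47
Minimum at tier 2: £7,046,083.47

£7,046,083.47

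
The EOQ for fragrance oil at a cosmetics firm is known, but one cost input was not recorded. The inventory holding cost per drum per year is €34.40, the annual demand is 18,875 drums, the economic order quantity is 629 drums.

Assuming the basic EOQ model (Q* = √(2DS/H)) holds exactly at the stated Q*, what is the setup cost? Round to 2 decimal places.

Since Q* = (2DS/H)^½, squaring gives Q*²·H = 2DS.
S = Q²H / (2D) = 629² × 34.4 / (2 × 18,875) = 360.5311

€360.53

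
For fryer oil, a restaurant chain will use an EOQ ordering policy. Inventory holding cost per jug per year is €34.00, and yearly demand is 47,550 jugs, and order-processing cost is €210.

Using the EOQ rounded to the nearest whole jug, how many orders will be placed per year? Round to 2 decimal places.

62.08 orders per year

Optimal lot size Q* = (2 × 47,550 × €210 / €34)^½ ≈ 766.41 → Q = 766
Orders per year = D/Q = 47,550 / 766 = 62.076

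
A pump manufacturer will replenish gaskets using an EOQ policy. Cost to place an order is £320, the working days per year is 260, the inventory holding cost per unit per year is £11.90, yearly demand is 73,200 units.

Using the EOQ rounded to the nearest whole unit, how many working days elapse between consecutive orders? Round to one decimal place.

7.0 days

Optimal lot size Q* = (2 × 73,200 × £320 / £11.9)^½ ≈ 1,984.14 → Q = 1,984 units
Days between orders = 260 / (D/Q) = 260 / 36.895 ≈ 7.047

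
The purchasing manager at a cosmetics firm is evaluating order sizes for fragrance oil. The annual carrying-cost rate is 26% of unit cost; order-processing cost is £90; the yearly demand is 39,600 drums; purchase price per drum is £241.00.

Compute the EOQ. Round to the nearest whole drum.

337 drums

H = i·C = 0.26 × £241 = £62.6600 per drum-year
EOQ = √(2DS/H) = √(2 × 39,600 × 90 / 62.66)
    = √(113,756.78) ≈ 337.28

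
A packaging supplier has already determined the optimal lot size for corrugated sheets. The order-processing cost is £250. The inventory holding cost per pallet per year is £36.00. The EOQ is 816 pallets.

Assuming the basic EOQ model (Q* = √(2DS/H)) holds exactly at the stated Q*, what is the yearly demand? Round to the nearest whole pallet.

EOQ relation: Q² = 2DS/H, so rearrange for the unknown.
D = Q²H / (2S) = 816² × 36 / (2 × 250) = 47,941.63

47,942 pallets per year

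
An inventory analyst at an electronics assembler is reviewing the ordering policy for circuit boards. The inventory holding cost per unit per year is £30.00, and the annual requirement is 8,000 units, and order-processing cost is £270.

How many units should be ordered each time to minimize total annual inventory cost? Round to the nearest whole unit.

379 units

EOQ = √(2DS/H) = √(2 × 8,000 × 270 / 30)
    = √(144,000.00) ≈ 379.47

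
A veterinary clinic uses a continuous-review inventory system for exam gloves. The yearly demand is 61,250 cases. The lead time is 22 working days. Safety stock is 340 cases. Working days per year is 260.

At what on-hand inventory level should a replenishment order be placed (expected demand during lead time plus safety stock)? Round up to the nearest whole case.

Daily demand d = 61,250 / 260 = 235.577 cases/day
Demand during lead time = 235.577 × 22 = 5,182.69
Reorder point = 5,182.69 + 340 = 5,522.69 → round up

5,523 cases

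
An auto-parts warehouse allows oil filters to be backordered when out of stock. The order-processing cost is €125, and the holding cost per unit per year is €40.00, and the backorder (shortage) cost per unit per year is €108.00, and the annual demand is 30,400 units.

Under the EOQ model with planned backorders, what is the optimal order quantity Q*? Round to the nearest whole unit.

510 units

Basic EOQ = √(2·30,400·125/40) = 435.890
Backorder adjustment √((H+b)/b) = √((40+108)/108) = 1.1706
Q* = 435.890 × 1.1706 ≈ 510.27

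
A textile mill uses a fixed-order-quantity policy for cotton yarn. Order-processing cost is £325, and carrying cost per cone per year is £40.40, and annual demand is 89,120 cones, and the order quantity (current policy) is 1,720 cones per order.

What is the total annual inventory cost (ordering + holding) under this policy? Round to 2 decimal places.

Ordering: D/Q × S = 89,120/1,720 × £325 = £16,839.53
Holding:  Q/2 × H = 1,720/2 × £40.4 = £34,744.00
Total = £16,839.53 + £34,744.00 = £51,583.53

£51,583.53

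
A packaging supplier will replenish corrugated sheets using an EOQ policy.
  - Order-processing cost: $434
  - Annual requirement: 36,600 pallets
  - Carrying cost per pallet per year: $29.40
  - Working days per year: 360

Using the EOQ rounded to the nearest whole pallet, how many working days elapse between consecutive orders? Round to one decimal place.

Q* = √(2·D·S / H) = √(2·36,600·434 / 29.4) = √1,080,571.4 ≈ 1,039.51 → Q = 1,040 pallets
T = Q/D × 360 days = 1,040/36,600 × 360 = 10.230 days

10.2 days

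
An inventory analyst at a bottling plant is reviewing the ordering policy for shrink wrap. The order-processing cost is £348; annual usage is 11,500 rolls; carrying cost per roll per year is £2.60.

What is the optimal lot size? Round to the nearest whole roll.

1,755 rolls

Optimal lot size Q* = (2 × 11,500 × £348 / £2.6)^½ ≈ 1,754.55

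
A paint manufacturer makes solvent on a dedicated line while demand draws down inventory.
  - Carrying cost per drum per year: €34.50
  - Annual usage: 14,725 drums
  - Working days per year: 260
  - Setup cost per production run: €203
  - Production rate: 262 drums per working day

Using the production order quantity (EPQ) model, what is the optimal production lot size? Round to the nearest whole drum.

Daily demand d = 14,725/260 = 56.635; p = 262; 1 − d/p = 0.78384
EPQ = √(2DS / (H(1 − d/p)))
    = √(2 × 14,725 × 203 / (34.5 × 0.78384)) ≈ 470.18

470 drums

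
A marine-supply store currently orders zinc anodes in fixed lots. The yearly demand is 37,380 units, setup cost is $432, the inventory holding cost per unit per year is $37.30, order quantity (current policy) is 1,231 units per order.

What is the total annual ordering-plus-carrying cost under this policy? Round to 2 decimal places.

$36,076.07

Annual ordering cost = (D/Q)·S = (37,380/1,231) × 432 = $13,117.92
Annual holding cost  = (Q/2)·H = (1,231/2) × 37.3 = $22,958.15
Total = $13,117.92 + $22,958.15 = $36,076.07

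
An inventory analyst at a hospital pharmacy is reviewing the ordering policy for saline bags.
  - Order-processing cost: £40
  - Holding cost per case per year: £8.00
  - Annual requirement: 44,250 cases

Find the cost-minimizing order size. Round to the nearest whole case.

EOQ = √(2DS/H) = √(2 × 44,250 × 40 / 8)
    = √(442,500.00) ≈ 665.21

665 cases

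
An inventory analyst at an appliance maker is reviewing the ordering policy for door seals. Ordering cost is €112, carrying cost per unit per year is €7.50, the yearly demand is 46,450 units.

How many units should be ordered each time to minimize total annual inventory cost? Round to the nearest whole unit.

1,178 units

Q* = √(2·D·S / H) = √(2·46,450·112 / 7.5) = √1,387,306.7 ≈ 1,177.84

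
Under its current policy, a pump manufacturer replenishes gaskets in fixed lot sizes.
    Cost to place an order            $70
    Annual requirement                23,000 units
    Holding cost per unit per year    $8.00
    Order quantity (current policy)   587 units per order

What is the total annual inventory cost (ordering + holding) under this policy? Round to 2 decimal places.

Ordering: D/Q × S = 23,000/587 × $70 = $2,742.76
Holding:  Q/2 × H = 587/2 × $8 = $2,348.00
Total = $2,742.76 + $2,348.00 = $5,090.76

$5,090.76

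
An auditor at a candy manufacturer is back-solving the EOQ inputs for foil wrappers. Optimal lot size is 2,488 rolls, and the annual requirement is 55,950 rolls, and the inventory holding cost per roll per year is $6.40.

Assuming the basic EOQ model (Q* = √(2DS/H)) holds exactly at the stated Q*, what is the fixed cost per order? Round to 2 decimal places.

From Q* = √(2DS/H) ⇒ Q*² = 2DS/H.
S = Q²H / (2D) = 2,488² × 6.4 / (2 × 55,950) = 354.0386

$354.04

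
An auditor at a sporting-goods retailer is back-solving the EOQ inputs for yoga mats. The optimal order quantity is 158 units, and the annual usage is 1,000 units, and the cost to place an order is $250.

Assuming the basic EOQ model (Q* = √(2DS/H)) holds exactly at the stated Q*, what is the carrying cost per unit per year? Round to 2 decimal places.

$20.03

From Q* = √(2DS/H) ⇒ Q*² = 2DS/H.
H = 2DS / Q² = 2 × 1,000 × 250 / 158² = 20.0288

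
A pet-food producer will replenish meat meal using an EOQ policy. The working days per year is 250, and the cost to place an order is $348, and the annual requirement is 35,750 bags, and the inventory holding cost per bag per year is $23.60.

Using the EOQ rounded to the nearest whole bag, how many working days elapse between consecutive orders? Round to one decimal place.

7.2 days

Q* = √(2·D·S / H) = √(2·35,750·348 / 23.6) = √1,054,322.0 ≈ 1,026.80 → Q = 1,027 bags
T = Q/D × 250 days = 1,027/35,750 × 250 = 7.182 days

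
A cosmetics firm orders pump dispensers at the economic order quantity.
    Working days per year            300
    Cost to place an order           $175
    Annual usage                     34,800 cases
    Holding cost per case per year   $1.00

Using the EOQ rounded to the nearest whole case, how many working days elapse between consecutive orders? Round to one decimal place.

Q* = √(2·D·S / H) = √(2·34,800·175 / 1) = √12,180,000.0 ≈ 3,489.99 → Q = 3,490 cases
Days between orders = 300 / (D/Q) = 300 / 9.971 ≈ 30.086

30.1 days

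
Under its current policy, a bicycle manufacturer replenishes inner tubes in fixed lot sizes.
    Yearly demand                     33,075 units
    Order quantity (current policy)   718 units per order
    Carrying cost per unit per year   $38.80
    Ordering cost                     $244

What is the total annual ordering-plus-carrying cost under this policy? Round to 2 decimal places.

Orders/yr = 33,075/718 = 46.065; ordering cost = 46.065 × $244 = $11,239.97
Average inventory = 718/2 = 359; holding cost = 359 × $38.8 = $13,929.20
Total = $11,239.97 + $13,929.20 = $25,169.17

$25,169.17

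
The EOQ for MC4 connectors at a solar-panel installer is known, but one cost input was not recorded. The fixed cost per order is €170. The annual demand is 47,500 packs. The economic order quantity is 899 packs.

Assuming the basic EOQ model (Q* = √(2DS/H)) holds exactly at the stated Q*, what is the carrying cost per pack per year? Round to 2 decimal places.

From Q* = √(2DS/H) ⇒ Q*² = 2DS/H.
H = 2DS / Q² = 2 × 47,500 × 170 / 899² = 19.9827

€19.98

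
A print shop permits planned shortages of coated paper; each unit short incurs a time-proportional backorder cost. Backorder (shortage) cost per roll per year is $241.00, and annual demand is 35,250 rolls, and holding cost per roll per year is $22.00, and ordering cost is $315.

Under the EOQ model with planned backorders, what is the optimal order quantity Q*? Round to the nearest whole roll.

Basic EOQ = √(2·35,250·315/22) = 1,004.705
Backorder adjustment √((H+b)/b) = √((22+241)/241) = 1.0446
Q* = 1,004.705 × 1.0446 ≈ 1,049.56

1,050 rolls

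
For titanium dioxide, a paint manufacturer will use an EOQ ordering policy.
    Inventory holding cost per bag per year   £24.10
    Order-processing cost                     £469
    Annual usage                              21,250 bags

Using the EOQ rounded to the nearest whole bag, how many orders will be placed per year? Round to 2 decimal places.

23.38 orders per year

EOQ = √(2DS/H) = √(2 × 21,250 × 469 / 24.1)
    = √(827,074.69) ≈ 909.44 → Q = 909
Orders per year = D/Q = 21,250 / 909 = 23.377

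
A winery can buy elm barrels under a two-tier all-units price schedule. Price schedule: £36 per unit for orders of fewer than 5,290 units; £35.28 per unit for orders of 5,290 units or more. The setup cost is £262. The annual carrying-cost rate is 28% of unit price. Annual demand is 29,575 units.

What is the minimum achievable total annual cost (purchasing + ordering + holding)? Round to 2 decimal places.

£1,070,999.14

H₁ = 28%×£36 = £10.0800;  H₂ = 28%×£35.28 = £9.8784
EOQ₁ = √(2×29,575×262/10.0800) = 1,239.93  (< 5,290, feasible at tier 1)
EOQ₂ = √(2×29,575×262/9.8784) = 1,252.52  (< 5,290 → use Q = 5,290 at tier-2 price)
TC(tier 1 (EOQ₁), Q≈1,239.9) = £1,077,198.51
TC(tier 2, Q≈5,290.0) = £1,070,999.14
Minimum at tier 2: £1,070,999.14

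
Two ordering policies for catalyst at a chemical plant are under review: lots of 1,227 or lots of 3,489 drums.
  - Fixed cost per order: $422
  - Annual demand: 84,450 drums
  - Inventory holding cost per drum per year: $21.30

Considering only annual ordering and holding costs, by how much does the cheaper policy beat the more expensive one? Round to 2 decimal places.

$5,259.92

Annual cost at Q: ordering D·S/Q plus holding Q·H/2.
TC(1,227) = (84,450/1,227)×422 + (1,227/2)×21.3 = $42,112.29
TC(3,489) = (84,450/3,489)×422 + (3,489/2)×21.3 = $47,372.21
Cheaper: Q = 1,227.  Difference = $5,259.92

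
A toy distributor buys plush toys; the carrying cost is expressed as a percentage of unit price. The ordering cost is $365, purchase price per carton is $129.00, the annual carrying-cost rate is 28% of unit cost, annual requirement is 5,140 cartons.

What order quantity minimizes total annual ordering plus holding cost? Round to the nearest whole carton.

H = i·C = 0.28 × $129 = $36.1200 per carton-year
EOQ = √(2DS/H) = √(2 × 5,140 × 365 / 36.12)
    = √(103,881.51) ≈ 322.31

322 cartons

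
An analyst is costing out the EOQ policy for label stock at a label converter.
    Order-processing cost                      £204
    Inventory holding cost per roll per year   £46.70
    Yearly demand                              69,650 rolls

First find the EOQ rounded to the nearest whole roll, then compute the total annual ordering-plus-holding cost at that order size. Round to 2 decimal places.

£36,429.15

2DS/H = 2·69,650·204/46.7 = 608,505.35
EOQ = √608,505.35 ≈ 780.07 → Q = 780 rolls
Ordering: D/Q × S = 69,650/780 × £204 = £18,216.15
Holding:  Q/2 × H = 780/2 × £46.7 = £18,213.00
Total = £18,216.15 + £18,213.00 = £36,429.15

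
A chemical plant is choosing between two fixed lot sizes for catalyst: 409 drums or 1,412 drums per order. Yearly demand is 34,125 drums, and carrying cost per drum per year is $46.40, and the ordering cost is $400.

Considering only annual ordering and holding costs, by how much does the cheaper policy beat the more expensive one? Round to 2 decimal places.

$437.34

TC(Q) = (D/Q)S + (Q/2)H
TC(409) = (34,125/409)×400 + (409/2)×46.4 = $42,862.88
TC(1,412) = (34,125/1,412)×400 + (1,412/2)×46.4 = $42,425.54
Cheaper: Q = 1,412.  Difference = $437.34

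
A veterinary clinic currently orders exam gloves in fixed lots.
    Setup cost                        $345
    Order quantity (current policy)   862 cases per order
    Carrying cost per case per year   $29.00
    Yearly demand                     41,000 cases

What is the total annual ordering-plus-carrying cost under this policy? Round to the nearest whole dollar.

Orders/yr = 41,000/862 = 47.564; ordering cost = 47.564 × $345 = $16,409.51
Average inventory = 862/2 = 431; holding cost = 431 × $29 = $12,499.00
Total = $16,409.51 + $12,499.00 = $28,908.51

$28,909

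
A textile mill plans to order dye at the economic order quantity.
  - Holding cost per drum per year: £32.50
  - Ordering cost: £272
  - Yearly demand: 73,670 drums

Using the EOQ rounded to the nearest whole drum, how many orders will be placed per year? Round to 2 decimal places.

Q* = √(2·D·S / H) = √(2·73,670·272 / 32.5) = √1,233,122.5 ≈ 1,110.46 → Q = 1,110
Orders per year = D/Q = 73,670 / 1,110 = 66.369

66.37 orders per year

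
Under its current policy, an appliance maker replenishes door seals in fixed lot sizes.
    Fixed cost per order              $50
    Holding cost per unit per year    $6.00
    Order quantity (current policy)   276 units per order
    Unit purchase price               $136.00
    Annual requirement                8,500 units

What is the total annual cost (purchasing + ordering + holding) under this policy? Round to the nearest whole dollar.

Annual ordering cost = (D/Q)·S = (8,500/276) × 50 = $1,539.86
Annual holding cost  = (Q/2)·H = (276/2) × 6 = $828.00
Purchase cost = D·C = 8,500 × 136 = $1,156,000.00
Total = $1,539.86 + $828.00 + $1,156,000.00 = $1,158,367.86

$1,158,368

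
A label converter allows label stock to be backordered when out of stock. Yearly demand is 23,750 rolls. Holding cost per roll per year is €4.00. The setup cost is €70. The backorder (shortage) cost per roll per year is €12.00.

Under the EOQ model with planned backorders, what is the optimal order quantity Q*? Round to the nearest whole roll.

Basic EOQ = √(2·23,750·70/4) = 911.729
Backorder adjustment √((H+b)/b) = √((4+12)/12) = 1.1547
Q* = 911.729 × 1.1547 ≈ 1,052.77

1,053 rolls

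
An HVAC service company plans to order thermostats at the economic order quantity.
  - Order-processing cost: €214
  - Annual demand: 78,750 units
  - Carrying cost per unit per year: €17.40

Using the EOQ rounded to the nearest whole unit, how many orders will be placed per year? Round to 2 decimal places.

Q* = √(2·D·S / H) = √(2·78,750·214 / 17.4) = √1,937,069.0 ≈ 1,391.79 → Q = 1,392
N = D/Q = 78,750/1,392 ≈ 56.573 orders/yr

56.57 orders per year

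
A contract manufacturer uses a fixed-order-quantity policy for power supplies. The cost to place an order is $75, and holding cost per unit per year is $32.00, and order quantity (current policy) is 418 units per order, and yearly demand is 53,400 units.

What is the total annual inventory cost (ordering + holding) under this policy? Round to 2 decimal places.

$16,269.34

Ordering: D/Q × S = 53,400/418 × $75 = $9,581.34
Holding:  Q/2 × H = 418/2 × $32 = $6,688.00
Total = $9,581.34 + $6,688.00 = $16,269.34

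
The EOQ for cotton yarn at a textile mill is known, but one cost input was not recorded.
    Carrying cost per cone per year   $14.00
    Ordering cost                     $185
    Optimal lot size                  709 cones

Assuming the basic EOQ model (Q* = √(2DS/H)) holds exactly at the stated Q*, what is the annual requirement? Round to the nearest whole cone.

Since Q* = (2DS/H)^½, squaring gives Q*²·H = 2DS.
D = Q²H / (2S) = 709² × 14 / (2 × 185) = 19,020.36

19,020 cones per year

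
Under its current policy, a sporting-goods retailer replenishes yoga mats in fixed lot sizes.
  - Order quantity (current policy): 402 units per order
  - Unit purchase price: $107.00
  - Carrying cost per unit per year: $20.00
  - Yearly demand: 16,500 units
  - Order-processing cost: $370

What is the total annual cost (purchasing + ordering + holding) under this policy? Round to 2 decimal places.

Annual ordering cost = (D/Q)·S = (16,500/402) × 370 = $15,186.57
Annual holding cost  = (Q/2)·H = (402/2) × 20 = $4,020.00
Purchase cost = D·C = 16,500 × 107 = $1,765,500.00
Total = $15,186.57 + $4,020.00 + $1,765,500.00 = $1,784,706.57

$1,784,706.57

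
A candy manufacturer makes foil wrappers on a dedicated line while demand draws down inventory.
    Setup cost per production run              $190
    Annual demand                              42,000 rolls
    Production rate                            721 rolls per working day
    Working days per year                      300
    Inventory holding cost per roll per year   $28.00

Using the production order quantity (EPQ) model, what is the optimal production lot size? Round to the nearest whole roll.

Daily demand d = 42,000/300 = 140.000; p = 721; 1 − d/p = 0.80583
EPQ = √(2DS / (H(1 − d/p)))
    = √(2 × 42,000 × 190 / (28 × 0.80583)) ≈ 841.04

841 rolls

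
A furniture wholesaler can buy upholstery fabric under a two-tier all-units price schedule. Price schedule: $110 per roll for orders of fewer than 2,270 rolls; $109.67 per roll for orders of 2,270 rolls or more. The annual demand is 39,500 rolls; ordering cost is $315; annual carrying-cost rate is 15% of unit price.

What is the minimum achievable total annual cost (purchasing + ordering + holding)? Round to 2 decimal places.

H₁ = 15%×$110 = $16.5000;  H₂ = 15%×$109.67 = $16.4505
EOQ₁ = √(2×39,500×315/16.5000) = 1,228.08  (< 2,270, feasible at tier 1)
EOQ₂ = √(2×39,500×315/16.4505) = 1,229.93  (< 2,270 → use Q = 2,270 at tier-2 price)
TC(tier 1 (EOQ₁), Q≈1,228.1) = $4,365,263.33
TC(tier 2, Q≈2,270.0) = $4,356,117.60
Minimum at tier 2: $4,356,117.60

$4,356,117.60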